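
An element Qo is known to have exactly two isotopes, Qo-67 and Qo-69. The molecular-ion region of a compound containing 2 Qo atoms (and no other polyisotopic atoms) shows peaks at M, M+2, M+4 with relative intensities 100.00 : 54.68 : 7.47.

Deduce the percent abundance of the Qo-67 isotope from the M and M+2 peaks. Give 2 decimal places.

If p is the fraction of Qo that is Qo-67, then I(M+2)/I(M) = [C(2,1)·p^1·(1−p)] / p^2 = 2·(1−p)/p = 54.68/100.00 = 0.5468
(1−p)/p = 0.5468/2 = 0.2734  ⇒  p = 1/(1 + 0.2734) = 0.7853
Qo-67: 78.53%, Qo-69: 21.47%.

78.53%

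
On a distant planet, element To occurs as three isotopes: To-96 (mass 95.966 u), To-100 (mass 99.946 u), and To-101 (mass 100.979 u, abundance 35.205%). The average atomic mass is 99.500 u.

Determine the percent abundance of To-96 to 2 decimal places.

The remaining 64.795% is split between To-96 (fraction x) and To-100 (fraction 0.64795 − x).
Substituting: 95.966x + 99.946(0.64795 − x) = 63.95034305
(95.966 − 99.946)x = -0.80966765  ⇒  x = 0.20343, y = 0.44452
To-96: 20.34%, To-100: 44.45%.

20.34%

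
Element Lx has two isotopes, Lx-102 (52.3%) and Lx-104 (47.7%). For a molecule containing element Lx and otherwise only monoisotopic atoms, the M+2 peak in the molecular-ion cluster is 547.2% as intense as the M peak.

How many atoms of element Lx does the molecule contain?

6

For n independent Lx atoms, I(M+2)/I(M) = n · (abundance Lx-104) / (abundance Lx-102) = n · 0.477/0.523.
n = 5.472 × 0.523/0.477 = 6.00 ≈ 6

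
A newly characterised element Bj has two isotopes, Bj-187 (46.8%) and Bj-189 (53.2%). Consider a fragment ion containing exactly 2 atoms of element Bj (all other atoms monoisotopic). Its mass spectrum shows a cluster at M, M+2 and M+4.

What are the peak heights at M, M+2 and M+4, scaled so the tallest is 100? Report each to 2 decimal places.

43.98 : 100.00 : 56.84

Expanding (0.468 + 0.532)^2:
P(M) = 0.468^2 = 0.219024
P(M+2) = 2 × 0.468^1 × 0.532^1 = 0.497952
P(M+4) = 0.532^2 = 0.283024
The M+2 peak is largest (0.497952); scaling to 100 gives 43.98 : 100.00 : 56.84.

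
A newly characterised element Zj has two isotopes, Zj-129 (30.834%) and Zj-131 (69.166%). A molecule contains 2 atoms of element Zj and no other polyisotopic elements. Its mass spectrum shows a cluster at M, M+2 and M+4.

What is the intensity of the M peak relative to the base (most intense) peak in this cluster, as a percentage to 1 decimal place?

Term probabilities: M 0.0951, M+2 0.4265, M+4 0.4784. Base peak = M+4.
P(M+4) = C(2,2) × 0.30834^0 × 0.69166^2 = 1 × 1.0000 × 0.47839356 = 0.478394 (base)
P(M) = C(2,0) × 0.30834^2 × 0.69166^0 = 1 × 0.09507356 × 1.0000 = 0.095074
Relative intensity = 0.095074 / 0.478394 × 100 = 19.9

19.9%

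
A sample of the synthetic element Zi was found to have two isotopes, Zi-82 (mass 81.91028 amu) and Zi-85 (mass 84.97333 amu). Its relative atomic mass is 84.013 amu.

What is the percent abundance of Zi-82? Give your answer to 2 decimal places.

31.35%

Let x be the fractional abundance of Zi-82; then Zi-85 has abundance 1 − x.
81.91028·x + 84.97333·(1 − x) = 84.013
(81.91028 − 84.97333)·x = 84.013 − 84.97333
x = -0.96033 / -3.06305 = 0.31352 → 31.35% Zi-82, 68.65% Zi-85.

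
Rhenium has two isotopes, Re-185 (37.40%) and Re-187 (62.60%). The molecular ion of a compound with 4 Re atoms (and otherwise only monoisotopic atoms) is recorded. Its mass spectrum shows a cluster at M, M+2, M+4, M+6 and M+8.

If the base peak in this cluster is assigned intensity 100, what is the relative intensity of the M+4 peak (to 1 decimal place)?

89.6

(0.3740 + 0.6260)^4 gives M 0.0196, M+2 0.1310, M+4 0.3289, M+6 0.3670, M+8 0.1536; the largest is M+6.
P(M+6) = C(4,3) × 0.3740^1 × 0.6260^3 = 4 × 0.3740 × 0.24531438 = 0.366990 (base)
P(M+4) = C(4,2) × 0.3740^2 × 0.6260^2 = 6 × 0.139876 × 0.391876 = 0.328884
Relative intensity = 0.328884 / 0.366990 × 100 = 89.6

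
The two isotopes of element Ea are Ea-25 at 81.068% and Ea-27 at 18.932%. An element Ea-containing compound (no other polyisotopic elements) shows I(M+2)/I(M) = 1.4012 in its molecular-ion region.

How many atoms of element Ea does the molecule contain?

With n Ea atoms, P(M+2)/P(M) = C(n,1)·p^(n−1)q / p^n = n·q/p = n · 0.18932/0.81068.
n = 1.4012 × 0.81068/0.18932 = 6.00 ≈ 6

6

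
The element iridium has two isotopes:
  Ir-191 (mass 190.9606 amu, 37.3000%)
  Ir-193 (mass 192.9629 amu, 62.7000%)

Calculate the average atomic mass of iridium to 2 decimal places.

192.22 amu

Ar = Σ fᵢ·mᵢ = 0.373000 × 190.9606 + 0.627000 × 192.9629
= 71.22830 + 120.98774 = 192.21604 amu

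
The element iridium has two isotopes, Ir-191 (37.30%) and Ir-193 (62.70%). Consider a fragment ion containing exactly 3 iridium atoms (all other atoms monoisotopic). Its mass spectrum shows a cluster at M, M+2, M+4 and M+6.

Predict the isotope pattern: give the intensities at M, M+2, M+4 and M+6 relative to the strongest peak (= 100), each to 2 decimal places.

The 3 Ir atoms are independent, so intensities follow the terms of (0.3730 + 0.6270)^3.
P(M) = 0.3730^3 = 0.051895
P(M+2) = 3 × 0.3730^2 × 0.6270^1 = 0.261702
P(M+4) = 3 × 0.3730^1 × 0.6270^2 = 0.439911
P(M+6) = 0.6270^3 = 0.246492
The M+4 peak is largest (0.439911); scaling to 100 gives 11.80 : 59.49 : 100.00 : 56.03.

11.80 : 59.49 : 100.00 : 56.03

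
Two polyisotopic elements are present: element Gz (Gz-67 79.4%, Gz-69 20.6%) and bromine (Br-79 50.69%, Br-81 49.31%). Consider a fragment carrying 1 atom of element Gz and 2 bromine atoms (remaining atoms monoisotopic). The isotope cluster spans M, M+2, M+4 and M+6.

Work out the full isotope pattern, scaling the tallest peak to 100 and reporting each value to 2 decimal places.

Element Gz pattern (n=1): 0.7940 : 0.2060
Bromine pattern (n=2): 0.25694761 : 0.49990478 : 0.24314761
Convolve the two distributions (both contribute in 2-u steps):
  M: 0.7940×0.25694761 = 0.204016
  M+2: 0.7940×0.49990478 + 0.2060×0.25694761 = 0.449856
  M+4: 0.7940×0.24314761 + 0.2060×0.49990478 = 0.296040
  M+6: 0.2060×0.24314761 = 0.050088
Scale to base peak (0.449856) = 100: 45.35 : 100.00 : 65.81 : 11.13

45.35 : 100.00 : 65.81 : 11.13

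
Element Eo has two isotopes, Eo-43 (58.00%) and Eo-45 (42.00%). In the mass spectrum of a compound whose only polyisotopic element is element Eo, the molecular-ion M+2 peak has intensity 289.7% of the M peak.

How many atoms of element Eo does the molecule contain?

4

For n independent Eo atoms, I(M+2)/I(M) = n · (abundance Eo-45) / (abundance Eo-43) = n · 0.4200/0.5800.
n = 2.897 × 0.5800/0.4200 = 4.00 ≈ 4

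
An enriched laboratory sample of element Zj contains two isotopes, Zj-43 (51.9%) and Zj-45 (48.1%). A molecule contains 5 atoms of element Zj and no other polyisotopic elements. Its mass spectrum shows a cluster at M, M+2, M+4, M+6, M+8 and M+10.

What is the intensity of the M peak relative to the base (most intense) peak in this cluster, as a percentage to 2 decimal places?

11.64%

Binomial terms of (0.519 + 0.481)^5: M 0.0377, M+2 0.1745, M+4 0.3234, M+6 0.2998, M+8 0.1389, M+10 0.0257 → M+4 is the base peak.
P(M+4) = C(5,2) × 0.519^3 × 0.481^2 = 10 × 0.13979836 × 0.231361 = 0.323439 (base)
P(M) = C(5,0) × 0.519^5 × 0.481^0 = 1 × 0.03765623 × 1.0000 = 0.037656
Relative intensity = 0.037656 / 0.323439 × 100 = 11.64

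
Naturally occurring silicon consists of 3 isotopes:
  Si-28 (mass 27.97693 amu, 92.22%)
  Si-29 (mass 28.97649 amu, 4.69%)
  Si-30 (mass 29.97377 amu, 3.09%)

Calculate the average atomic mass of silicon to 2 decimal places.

The abundance-weighted mean is 0.9222 × 27.97693 + 0.0469 × 28.97649 + 0.0309 × 29.97377
= 25.800325 + 1.358997 + 0.926189 = 28.085511 amu

28.09 amu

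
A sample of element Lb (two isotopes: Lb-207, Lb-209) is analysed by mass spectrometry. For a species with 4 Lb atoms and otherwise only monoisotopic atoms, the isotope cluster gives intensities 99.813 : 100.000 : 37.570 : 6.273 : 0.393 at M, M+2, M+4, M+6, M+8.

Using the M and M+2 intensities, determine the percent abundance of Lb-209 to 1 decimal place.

Let p = fractional abundance of Lb-207. I(M+2)/I(M) = [C(4,1)·p^3·(1−p)] / p^4 = 4·(1−p)/p = 100.000/99.813 = 1.0019
(1−p)/p = 1.0019/4 = 0.2505  ⇒  p = 1/(1 + 0.2505) = 0.7997
Lb-207: 80.0%, Lb-209: 20.0%.

20.0%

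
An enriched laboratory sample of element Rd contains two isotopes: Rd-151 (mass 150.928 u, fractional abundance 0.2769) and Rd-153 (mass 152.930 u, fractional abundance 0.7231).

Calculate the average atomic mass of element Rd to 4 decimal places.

Ar = Σ fᵢ·mᵢ = 0.2769 × 150.928 + 0.7231 × 152.930
= 41.79196 + 110.58368 = 152.37564 u

152.3756 u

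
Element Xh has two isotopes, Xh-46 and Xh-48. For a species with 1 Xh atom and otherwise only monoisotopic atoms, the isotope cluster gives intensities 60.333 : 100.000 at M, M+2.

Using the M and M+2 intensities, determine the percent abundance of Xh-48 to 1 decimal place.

If p is the fraction of Xh that is Xh-46, then I(M+2)/I(M) = [C(1,1)·p^0·(1−p)] / p^1 = 1·(1−p)/p = 100.000/60.333 = 1.6575
(1−p)/p = 1.6575/1 = 1.6575  ⇒  p = 1/(1 + 1.6575) = 0.3763
Xh-46: 37.6%, Xh-48: 62.4%.

62.4%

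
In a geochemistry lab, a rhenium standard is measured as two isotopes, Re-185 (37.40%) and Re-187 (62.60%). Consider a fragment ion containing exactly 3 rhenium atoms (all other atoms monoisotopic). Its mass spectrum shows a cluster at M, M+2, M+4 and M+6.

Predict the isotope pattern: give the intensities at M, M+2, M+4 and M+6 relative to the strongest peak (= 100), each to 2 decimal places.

11.90 : 59.74 : 100.00 : 55.79

The 3 Re atoms are independent, so intensities follow the terms of (0.3740 + 0.6260)^3.
P(M) = 0.3740^3 = 0.052314
P(M+2) = 3 × 0.3740^2 × 0.6260^1 = 0.262687
P(M+4) = 3 × 0.3740^1 × 0.6260^2 = 0.439685
P(M+6) = 0.6260^3 = 0.245314
The M+4 peak is largest (0.439685); scaling to 100 gives 11.90 : 59.74 : 100.00 : 55.79.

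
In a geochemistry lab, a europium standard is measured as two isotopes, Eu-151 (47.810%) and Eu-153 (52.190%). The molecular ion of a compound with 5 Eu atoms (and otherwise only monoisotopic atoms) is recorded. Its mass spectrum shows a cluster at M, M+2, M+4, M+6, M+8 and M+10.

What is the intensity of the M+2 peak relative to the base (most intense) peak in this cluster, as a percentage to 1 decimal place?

Binomial terms of (0.47810 + 0.52190)^5: M 0.0250, M+2 0.1363, M+4 0.2977, M+6 0.3249, M+8 0.1774, M+10 0.0387 → M+6 is the base peak.
P(M+6) = C(5,3) × 0.47810^2 × 0.52190^3 = 10 × 0.22857961 × 0.14215492 = 0.324937 (base)
P(M+2) = C(5,1) × 0.47810^4 × 0.52190^1 = 5 × 0.05224864 × 0.5219 = 0.136343
Relative intensity = 0.136343 / 0.324937 × 100 = 42.0

42.0%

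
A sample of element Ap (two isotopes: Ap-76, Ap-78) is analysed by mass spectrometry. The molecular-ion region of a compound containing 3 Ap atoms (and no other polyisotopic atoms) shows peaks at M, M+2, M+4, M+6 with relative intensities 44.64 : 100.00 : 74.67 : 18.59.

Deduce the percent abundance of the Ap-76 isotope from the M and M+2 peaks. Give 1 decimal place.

57.3%

Write p for the Ap-76 fraction. I(M+2)/I(M) = [C(3,1)·p^2·(1−p)] / p^3 = 3·(1−p)/p = 100.00/44.64 = 2.2401
(1−p)/p = 2.2401/3 = 0.7467  ⇒  p = 1/(1 + 0.7467) = 0.5725
Ap-76: 57.3%, Ap-78: 42.7%.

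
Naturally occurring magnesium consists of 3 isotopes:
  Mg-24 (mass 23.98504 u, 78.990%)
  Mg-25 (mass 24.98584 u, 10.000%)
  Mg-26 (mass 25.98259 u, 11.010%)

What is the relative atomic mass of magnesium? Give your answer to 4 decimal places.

24.3051 u

The abundance-weighted mean is 0.78990 × 23.98504 + 0.10000 × 24.98584 + 0.11010 × 25.98259
= 18.945783 + 2.498584 + 2.860683 = 24.305050 u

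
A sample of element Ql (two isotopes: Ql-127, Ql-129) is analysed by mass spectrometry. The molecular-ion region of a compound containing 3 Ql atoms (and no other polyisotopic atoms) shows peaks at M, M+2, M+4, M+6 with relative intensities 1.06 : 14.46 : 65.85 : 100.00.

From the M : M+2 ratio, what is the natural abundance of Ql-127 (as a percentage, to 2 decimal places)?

Write p for the Ql-127 fraction. I(M+2)/I(M) = [C(3,1)·p^2·(1−p)] / p^3 = 3·(1−p)/p = 14.46/1.06 = 13.6415
(1−p)/p = 13.6415/3 = 4.5472  ⇒  p = 1/(1 + 4.5472) = 0.1803
Ql-127: 18.03%, Ql-129: 81.97%.

18.03%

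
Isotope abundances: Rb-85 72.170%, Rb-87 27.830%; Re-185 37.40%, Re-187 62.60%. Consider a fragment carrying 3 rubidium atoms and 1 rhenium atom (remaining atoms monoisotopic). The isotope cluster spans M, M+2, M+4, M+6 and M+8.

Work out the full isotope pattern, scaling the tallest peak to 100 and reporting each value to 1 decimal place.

Rubidium pattern (n=3): 0.37589809 : 0.43485841 : 0.16768892 : 0.02155458
Rhenium pattern (n=1): 0.3740 : 0.6260
Convolve the two distributions (both contribute in 2-u steps):
  M: 0.37589809×0.3740 = 0.140586
  M+2: 0.37589809×0.6260 + 0.43485841×0.3740 = 0.397949
  M+4: 0.43485841×0.6260 + 0.16768892×0.3740 = 0.334937
  M+6: 0.16768892×0.6260 + 0.02155458×0.3740 = 0.113035
  M+8: 0.02155458×0.6260 = 0.013493
Scale to base peak (0.397949) = 100: 35.3 : 100.0 : 84.2 : 28.4 : 3.4

35.3 : 100.0 : 84.2 : 28.4 : 3.4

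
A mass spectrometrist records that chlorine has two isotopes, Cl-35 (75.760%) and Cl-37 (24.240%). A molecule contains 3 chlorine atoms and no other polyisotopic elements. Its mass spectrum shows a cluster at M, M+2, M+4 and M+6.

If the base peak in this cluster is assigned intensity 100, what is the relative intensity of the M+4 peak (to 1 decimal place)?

(0.75760 + 0.24240)^3 gives M 0.4348, M+2 0.4174, M+4 0.1335, M+6 0.0142; the largest is M.
P(M) = C(3,0) × 0.75760^3 × 0.24240^0 = 1 × 0.4348304 × 1.0000 = 0.434830 (base)
P(M+4) = C(3,2) × 0.75760^1 × 0.24240^2 = 3 × 0.7576 × 0.05875776 = 0.133545
Relative intensity = 0.133545 / 0.434830 × 100 = 30.7

30.7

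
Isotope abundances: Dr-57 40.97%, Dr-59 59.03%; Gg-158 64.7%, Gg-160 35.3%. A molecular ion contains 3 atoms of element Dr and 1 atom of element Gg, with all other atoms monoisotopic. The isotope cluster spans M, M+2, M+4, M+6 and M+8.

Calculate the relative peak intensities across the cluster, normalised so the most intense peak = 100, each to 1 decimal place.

Element Dr pattern (n=3): 0.06876982 : 0.29725281 : 0.42828492 : 0.20569245
Element Gg pattern (n=1): 0.6470 : 0.3530
Convolve the two distributions (both contribute in 2-u steps):
  M: 0.06876982×0.6470 = 0.044494
  M+2: 0.06876982×0.3530 + 0.29725281×0.6470 = 0.216598
  M+4: 0.29725281×0.3530 + 0.42828492×0.6470 = 0.382031
  M+6: 0.42828492×0.3530 + 0.20569245×0.6470 = 0.284268
  M+8: 0.20569245×0.3530 = 0.072609
Scale to base peak (0.382031) = 100: 11.6 : 56.7 : 100.0 : 74.4 : 19.0

11.6 : 56.7 : 100.0 : 74.4 : 19.0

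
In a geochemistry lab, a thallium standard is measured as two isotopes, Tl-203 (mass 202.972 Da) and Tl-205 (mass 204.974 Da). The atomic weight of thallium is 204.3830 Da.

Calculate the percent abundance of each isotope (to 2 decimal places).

Tl-203: 29.52%, Tl-205: 70.48%

Writing the weighted mean with unknown fraction x of Tl-203:
202.972·x + 204.974·(1 − x) = 204.3830
(202.972 − 204.974)·x = 204.3830 − 204.974
x = -0.5910 / -2.002 = 0.29520 → 29.52% Tl-203, 70.48% Tl-205.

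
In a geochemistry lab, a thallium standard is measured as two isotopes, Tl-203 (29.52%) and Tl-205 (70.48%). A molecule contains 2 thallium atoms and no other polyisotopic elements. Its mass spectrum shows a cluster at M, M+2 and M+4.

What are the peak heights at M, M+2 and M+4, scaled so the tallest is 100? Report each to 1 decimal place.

Each Tl atom is independently Tl-203 (p = 0.2952) or Tl-205 (q = 0.7048); the cluster is the binomial expansion (p + q)^2.
P(M) = 0.2952^2 = 0.087143
P(M+2) = 2 × 0.2952^1 × 0.7048^1 = 0.416114
P(M+4) = 0.7048^2 = 0.496743
The M+4 peak is largest (0.496743); scaling to 100 gives 17.5 : 83.8 : 100.0.

17.5 : 83.8 : 100.0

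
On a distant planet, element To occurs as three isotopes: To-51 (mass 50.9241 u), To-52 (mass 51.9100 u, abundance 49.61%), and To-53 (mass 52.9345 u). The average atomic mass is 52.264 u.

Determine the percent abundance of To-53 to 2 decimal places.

Let x and y be the fractions of To-51 and To-53. Then x + y = 1 − 0.4961 = 0.5039 and 50.9241x + 52.9345y = 52.264 − 0.4961×51.9100 = 26.511449.
Substituting: 50.9241x + 52.9345(0.5039 − x) = 26.511449
(50.9241 − 52.9345)x = -0.16224555  ⇒  x = 0.08070, y = 0.42320
To-51: 8.07%, To-53: 42.32%.

42.32%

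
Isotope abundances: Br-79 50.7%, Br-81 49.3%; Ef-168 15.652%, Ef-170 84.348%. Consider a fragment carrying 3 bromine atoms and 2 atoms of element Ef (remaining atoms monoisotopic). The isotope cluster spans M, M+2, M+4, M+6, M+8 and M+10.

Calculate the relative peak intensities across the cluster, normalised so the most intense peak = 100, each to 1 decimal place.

0.9 : 11.8 : 54.5 : 100.0 : 79.4 : 23.0

Bromine pattern (n=3): 0.13032384 : 0.38017547 : 0.36967753 : 0.11982316
Element Ef pattern (n=2): 0.02449851 : 0.26404298 : 0.71145851
Convolve the two distributions (both contribute in 2-u steps):
  M: 0.13032384×0.02449851 = 0.003193
  M+2: 0.13032384×0.26404298 + 0.38017547×0.02449851 = 0.043725
  M+4: 0.13032384×0.71145851 + 0.38017547×0.26404298 + 0.36967753×0.02449851 = 0.202159
  M+6: 0.38017547×0.71145851 + 0.36967753×0.26404298 + 0.11982316×0.02449851 = 0.371025
  M+8: 0.36967753×0.71145851 + 0.11982316×0.26404298 = 0.294649
  M+10: 0.11982316×0.71145851 = 0.085249
Scale to base peak (0.371025) = 100: 0.9 : 11.8 : 54.5 : 100.0 : 79.4 : 23.0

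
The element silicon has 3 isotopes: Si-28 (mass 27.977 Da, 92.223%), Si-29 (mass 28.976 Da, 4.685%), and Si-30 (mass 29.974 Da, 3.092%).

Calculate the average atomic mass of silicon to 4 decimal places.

28.0856 Da

Average mass = Σ (abundance × isotope mass) = 0.92223 × 27.977 + 0.04685 × 28.976 + 0.03092 × 29.974
= 25.80123 + 1.35753 + 0.92680 = 28.08556 Da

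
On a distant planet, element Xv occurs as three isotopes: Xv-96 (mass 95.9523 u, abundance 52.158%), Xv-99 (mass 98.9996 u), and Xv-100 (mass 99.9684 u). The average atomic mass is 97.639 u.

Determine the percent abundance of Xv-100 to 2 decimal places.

Let x and y be the fractions of Xv-99 and Xv-100. Then x + y = 1 − 0.52158 = 0.47842 and 98.9996x + 99.9684y = 97.639 − 0.52158×95.9523 = 47.592199366.
Substituting: 98.9996x + 99.9684(0.47842 − x) = 47.592199366
(98.9996 − 99.9684)x = -0.234682562  ⇒  x = 0.24224, y = 0.23618
Xv-99: 24.22%, Xv-100: 23.62%.

23.62%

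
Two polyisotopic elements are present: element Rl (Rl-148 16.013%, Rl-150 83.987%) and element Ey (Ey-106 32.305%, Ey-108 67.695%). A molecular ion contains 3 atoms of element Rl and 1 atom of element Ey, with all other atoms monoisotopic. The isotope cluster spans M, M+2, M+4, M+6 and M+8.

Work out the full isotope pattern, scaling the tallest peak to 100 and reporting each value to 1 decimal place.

0.3 : 5.6 : 36.4 : 100.0 : 95.3

Element Rl pattern (n=3): 0.00410599 : 0.06460687 : 0.33885827 : 0.59242886
Element Ey pattern (n=1): 0.32305 : 0.67695
Convolve the two distributions (both contribute in 2-u steps):
  M: 0.00410599×0.32305 = 0.001326
  M+2: 0.00410599×0.67695 + 0.06460687×0.32305 = 0.023651
  M+4: 0.06460687×0.67695 + 0.33885827×0.32305 = 0.153204
  M+6: 0.33885827×0.67695 + 0.59242886×0.32305 = 0.420774
  M+8: 0.59242886×0.67695 = 0.401045
Scale to base peak (0.420774) = 100: 0.3 : 5.6 : 36.4 : 100.0 : 95.3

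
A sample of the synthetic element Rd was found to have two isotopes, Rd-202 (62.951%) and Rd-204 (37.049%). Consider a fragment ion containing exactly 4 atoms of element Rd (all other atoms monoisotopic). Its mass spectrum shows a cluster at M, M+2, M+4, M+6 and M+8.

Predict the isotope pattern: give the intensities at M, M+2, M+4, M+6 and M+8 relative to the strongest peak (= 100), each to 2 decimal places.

42.48 : 100.00 : 88.28 : 34.64 : 5.10

Each Rd atom is independently Rd-202 (p = 0.62951) or Rd-204 (q = 0.37049); the cluster is the binomial expansion (p + q)^4.
P(M) = 0.62951^4 = 0.157040
P(M+2) = 4 × 0.62951^3 × 0.37049^1 = 0.369696
P(M+4) = 6 × 0.62951^2 × 0.37049^2 = 0.326369
P(M+6) = 4 × 0.62951^1 × 0.37049^3 = 0.128054
P(M+8) = 0.37049^4 = 0.018841
The M+2 peak is largest (0.369696); scaling to 100 gives 42.48 : 100.00 : 88.28 : 34.64 : 5.10.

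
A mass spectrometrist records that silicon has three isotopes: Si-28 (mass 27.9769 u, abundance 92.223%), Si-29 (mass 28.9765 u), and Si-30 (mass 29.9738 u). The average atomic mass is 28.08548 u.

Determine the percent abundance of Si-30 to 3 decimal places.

3.092%

Let x and y be the fractions of Si-29 and Si-30. Then x + y = 1 − 0.92223 = 0.07777 and 28.9765x + 29.9738y = 28.08548 − 0.92223×27.9769 = 2.284343513.
Substituting: 28.9765x + 29.9738(0.07777 − x) = 2.284343513
(28.9765 − 29.9738)x = -0.046718913  ⇒  x = 0.04685, y = 0.03092
Si-29: 4.685%, Si-30: 3.092%.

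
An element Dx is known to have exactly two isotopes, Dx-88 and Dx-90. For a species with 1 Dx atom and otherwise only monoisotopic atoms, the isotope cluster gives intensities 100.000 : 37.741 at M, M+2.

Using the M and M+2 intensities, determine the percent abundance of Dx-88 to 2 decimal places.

Let p = fractional abundance of Dx-88. I(M+2)/I(M) = [C(1,1)·p^0·(1−p)] / p^1 = 1·(1−p)/p = 37.741/100.000 = 0.3774
(1−p)/p = 0.3774/1 = 0.3774  ⇒  p = 1/(1 + 0.3774) = 0.7260
Dx-88: 72.60%, Dx-90: 27.40%.

72.60%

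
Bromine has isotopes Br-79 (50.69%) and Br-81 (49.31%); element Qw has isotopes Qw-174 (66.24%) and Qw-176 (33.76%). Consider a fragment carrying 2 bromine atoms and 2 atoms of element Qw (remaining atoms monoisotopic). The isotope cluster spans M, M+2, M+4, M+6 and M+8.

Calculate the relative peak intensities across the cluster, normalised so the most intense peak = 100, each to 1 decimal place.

Bromine pattern (n=2): 0.25694761 : 0.49990478 : 0.24314761
Element Qw pattern (n=2): 0.43877376 : 0.44725248 : 0.11397376
Convolve the two distributions (both contribute in 2-u steps):
  M: 0.25694761×0.43877376 = 0.112742
  M+2: 0.25694761×0.44725248 + 0.49990478×0.43877376 = 0.334266
  M+4: 0.25694761×0.11397376 + 0.49990478×0.44725248 + 0.24314761×0.43877376 = 0.359556
  M+6: 0.49990478×0.11397376 + 0.24314761×0.44725248 = 0.165724
  M+8: 0.24314761×0.11397376 = 0.027712
Scale to base peak (0.359556) = 100: 31.4 : 93.0 : 100.0 : 46.1 : 7.7

31.4 : 93.0 : 100.0 : 46.1 : 7.7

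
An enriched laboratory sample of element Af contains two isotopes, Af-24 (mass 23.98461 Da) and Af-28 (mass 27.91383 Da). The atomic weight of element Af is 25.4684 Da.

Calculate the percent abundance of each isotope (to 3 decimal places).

Af-24: 62.237%, Af-28: 37.763%

Writing the weighted mean with unknown fraction x of Af-24:
23.98461·x + 27.91383·(1 − x) = 25.4684
(23.98461 − 27.91383)·x = 25.4684 − 27.91383
x = -2.44543 / -3.92922 = 0.62237 → 62.237% Af-24, 37.763% Af-28.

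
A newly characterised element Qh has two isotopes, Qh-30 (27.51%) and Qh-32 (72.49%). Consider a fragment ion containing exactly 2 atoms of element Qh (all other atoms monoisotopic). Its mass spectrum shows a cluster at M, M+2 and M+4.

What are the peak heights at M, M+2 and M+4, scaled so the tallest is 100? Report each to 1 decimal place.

The 2 Qh atoms are independent, so intensities follow the terms of (0.2751 + 0.7249)^2.
P(M) = 0.2751^2 = 0.075680
P(M+2) = 2 × 0.2751^1 × 0.7249^1 = 0.398840
P(M+4) = 0.7249^2 = 0.525480
The M+4 peak is largest (0.525480); scaling to 100 gives 14.4 : 75.9 : 100.0.

14.4 : 75.9 : 100.0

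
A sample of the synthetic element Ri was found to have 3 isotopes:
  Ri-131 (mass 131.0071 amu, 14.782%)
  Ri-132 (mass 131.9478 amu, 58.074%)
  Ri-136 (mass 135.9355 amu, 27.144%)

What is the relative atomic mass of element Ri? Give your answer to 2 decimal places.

132.89 amu

Average mass = Σ (abundance × isotope mass) = 0.14782 × 131.0071 + 0.58074 × 131.9478 + 0.27144 × 135.9355
= 19.36547 + 76.62737 + 36.89833 = 132.89117 amu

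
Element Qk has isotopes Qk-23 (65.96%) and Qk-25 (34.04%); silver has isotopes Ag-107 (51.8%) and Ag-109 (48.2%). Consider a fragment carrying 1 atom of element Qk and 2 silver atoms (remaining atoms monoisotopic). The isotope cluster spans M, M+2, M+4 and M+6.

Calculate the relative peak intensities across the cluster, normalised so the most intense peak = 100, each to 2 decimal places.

Element Qk pattern (n=1): 0.6596 : 0.3404
Silver pattern (n=2): 0.268324 : 0.499352 : 0.232324
Convolve the two distributions (both contribute in 2-u steps):
  M: 0.6596×0.268324 = 0.176987
  M+2: 0.6596×0.499352 + 0.3404×0.268324 = 0.420710
  M+4: 0.6596×0.232324 + 0.3404×0.499352 = 0.323220
  M+6: 0.3404×0.232324 = 0.079083
Scale to base peak (0.420710) = 100: 42.07 : 100.00 : 76.83 : 18.80

42.07 : 100.00 : 76.83 : 18.80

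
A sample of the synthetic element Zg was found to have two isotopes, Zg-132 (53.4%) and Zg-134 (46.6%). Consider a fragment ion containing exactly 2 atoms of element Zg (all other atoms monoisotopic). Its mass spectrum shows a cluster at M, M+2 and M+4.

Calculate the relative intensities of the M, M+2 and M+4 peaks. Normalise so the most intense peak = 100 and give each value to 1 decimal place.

The 2 Zg atoms are independent, so intensities follow the terms of (0.534 + 0.466)^2.
P(M) = 0.534^2 = 0.285156
P(M+2) = 2 × 0.534^1 × 0.466^1 = 0.497688
P(M+4) = 0.466^2 = 0.217156
The M+2 peak is largest (0.497688); scaling to 100 gives 57.3 : 100.0 : 43.6.

57.3 : 100.0 : 43.6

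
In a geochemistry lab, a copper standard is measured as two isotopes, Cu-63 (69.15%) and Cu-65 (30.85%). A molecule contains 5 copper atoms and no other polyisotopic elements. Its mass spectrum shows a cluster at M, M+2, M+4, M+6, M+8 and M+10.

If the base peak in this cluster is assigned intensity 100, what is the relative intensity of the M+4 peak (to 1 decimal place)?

(0.6915 + 0.3085)^5 gives M 0.1581, M+2 0.3527, M+4 0.3147, M+6 0.1404, M+8 0.0313, M+10 0.0028; the largest is M+2.
P(M+2) = C(5,1) × 0.6915^4 × 0.3085^1 = 5 × 0.2286487 × 0.3085 = 0.352691 (base)
P(M+4) = C(5,2) × 0.6915^3 × 0.3085^2 = 10 × 0.33065611 × 0.09517225 = 0.314693
Relative intensity = 0.314693 / 0.352691 × 100 = 89.2

89.2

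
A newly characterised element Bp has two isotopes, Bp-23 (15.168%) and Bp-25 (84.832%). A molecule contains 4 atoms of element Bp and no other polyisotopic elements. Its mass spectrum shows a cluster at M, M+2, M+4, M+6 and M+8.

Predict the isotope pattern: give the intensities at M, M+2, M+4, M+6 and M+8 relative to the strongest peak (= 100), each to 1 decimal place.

The 4 Bp atoms are independent, so intensities follow the terms of (0.15168 + 0.84832)^4.
P(M) = 0.15168^4 = 0.000529
P(M+2) = 4 × 0.15168^3 × 0.84832^1 = 0.011841
P(M+4) = 6 × 0.15168^2 × 0.84832^2 = 0.099341
P(M+6) = 4 × 0.15168^1 × 0.84832^3 = 0.370397
P(M+8) = 0.84832^4 = 0.517892
The M+8 peak is largest (0.517892); scaling to 100 gives 0.1 : 2.3 : 19.2 : 71.5 : 100.0.

0.1 : 2.3 : 19.2 : 71.5 : 100.0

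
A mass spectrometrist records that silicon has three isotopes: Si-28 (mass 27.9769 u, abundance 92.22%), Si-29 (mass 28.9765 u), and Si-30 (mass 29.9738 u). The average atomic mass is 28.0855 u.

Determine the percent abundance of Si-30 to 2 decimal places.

The remaining 7.78% is split between Si-29 (fraction x) and Si-30 (fraction 0.0778 − x).
Substituting: 28.9765x + 29.9738(0.0778 − x) = 2.28520282
(28.9765 − 29.9738)x = -0.04675882  ⇒  x = 0.04689, y = 0.03091
Si-29: 4.69%, Si-30: 3.09%.

3.09%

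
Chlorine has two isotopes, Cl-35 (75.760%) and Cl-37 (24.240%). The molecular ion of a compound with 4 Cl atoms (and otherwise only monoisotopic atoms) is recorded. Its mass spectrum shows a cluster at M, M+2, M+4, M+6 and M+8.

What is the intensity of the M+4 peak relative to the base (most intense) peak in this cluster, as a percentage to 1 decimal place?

48.0%

(0.75760 + 0.24240)^4 gives M 0.3294, M+2 0.4216, M+4 0.2023, M+6 0.0432, M+8 0.0035; the largest is M+2.
P(M+2) = C(4,1) × 0.75760^3 × 0.24240^1 = 4 × 0.4348304 × 0.2424 = 0.421612 (base)
P(M+4) = C(4,2) × 0.75760^2 × 0.24240^2 = 6 × 0.57395776 × 0.05875776 = 0.202347
Relative intensity = 0.202347 / 0.421612 × 100 = 48.0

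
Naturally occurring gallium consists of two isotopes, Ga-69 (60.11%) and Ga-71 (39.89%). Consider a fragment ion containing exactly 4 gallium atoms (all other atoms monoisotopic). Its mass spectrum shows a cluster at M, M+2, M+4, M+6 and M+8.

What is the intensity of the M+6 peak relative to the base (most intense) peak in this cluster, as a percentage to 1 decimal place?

44.0%

Term probabilities: M 0.1306, M+2 0.3465, M+4 0.3450, M+6 0.1526, M+8 0.0253. Base peak = M+2.
P(M+2) = C(4,1) × 0.6011^3 × 0.3989^1 = 4 × 0.21719018 × 0.3989 = 0.346549 (base)
P(M+6) = C(4,3) × 0.6011^1 × 0.3989^3 = 4 × 0.6011 × 0.06347345 = 0.152616
Relative intensity = 0.152616 / 0.346549 × 100 = 44.0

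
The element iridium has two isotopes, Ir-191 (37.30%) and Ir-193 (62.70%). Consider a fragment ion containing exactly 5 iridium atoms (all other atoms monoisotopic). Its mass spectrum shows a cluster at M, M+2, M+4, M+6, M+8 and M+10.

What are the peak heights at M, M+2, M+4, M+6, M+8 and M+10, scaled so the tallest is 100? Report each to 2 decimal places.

2.11 : 17.70 : 59.49 : 100.00 : 84.05 : 28.26

Expanding (0.3730 + 0.6270)^5:
P(M) = 0.3730^5 = 0.007220
P(M+2) = 5 × 0.3730^4 × 0.6270^1 = 0.060684
P(M+4) = 10 × 0.3730^3 × 0.6270^2 = 0.204015
P(M+6) = 10 × 0.3730^2 × 0.6270^3 = 0.342942
P(M+8) = 5 × 0.3730^1 × 0.6270^4 = 0.288237
P(M+10) = 0.6270^5 = 0.096903
The M+6 peak is largest (0.342942); scaling to 100 gives 2.11 : 17.70 : 59.49 : 100.00 : 84.05 : 28.26.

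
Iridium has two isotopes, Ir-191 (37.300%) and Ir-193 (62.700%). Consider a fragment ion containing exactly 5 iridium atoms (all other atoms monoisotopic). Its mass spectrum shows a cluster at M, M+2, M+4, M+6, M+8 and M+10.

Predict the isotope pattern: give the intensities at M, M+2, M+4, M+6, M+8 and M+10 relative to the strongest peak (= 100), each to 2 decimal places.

2.11 : 17.70 : 59.49 : 100.00 : 84.05 : 28.26

Each Ir atom is independently Ir-191 (p = 0.37300) or Ir-193 (q = 0.62700); the cluster is the binomial expansion (p + q)^5.
P(M) = 0.37300^5 = 0.007220
P(M+2) = 5 × 0.37300^4 × 0.62700^1 = 0.060684
P(M+4) = 10 × 0.37300^3 × 0.62700^2 = 0.204015
P(M+6) = 10 × 0.37300^2 × 0.62700^3 = 0.342942
P(M+8) = 5 × 0.37300^1 × 0.62700^4 = 0.288237
P(M+10) = 0.62700^5 = 0.096903
The M+6 peak is largest (0.342942); scaling to 100 gives 2.11 : 17.70 : 59.49 : 100.00 : 84.05 : 28.26.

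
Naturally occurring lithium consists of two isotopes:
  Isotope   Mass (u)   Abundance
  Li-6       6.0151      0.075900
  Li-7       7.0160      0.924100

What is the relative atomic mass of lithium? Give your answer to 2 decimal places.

6.94 u

Weight each isotope mass by its fractional abundance: 0.075900 × 6.0151 + 0.924100 × 7.0160
= 0.45655 + 6.48349 = 6.94004 u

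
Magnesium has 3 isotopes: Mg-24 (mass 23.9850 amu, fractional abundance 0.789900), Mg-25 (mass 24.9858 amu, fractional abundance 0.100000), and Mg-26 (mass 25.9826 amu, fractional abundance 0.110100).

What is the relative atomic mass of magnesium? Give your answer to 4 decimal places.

The abundance-weighted mean is 0.789900 × 23.9850 + 0.100000 × 24.9858 + 0.110100 × 25.9826
= 18.94575 + 2.49858 + 2.86068 = 24.30501 amu

24.3050 amu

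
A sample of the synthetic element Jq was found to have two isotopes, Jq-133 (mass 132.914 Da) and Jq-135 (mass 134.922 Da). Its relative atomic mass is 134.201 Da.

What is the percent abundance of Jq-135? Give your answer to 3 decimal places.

64.094%

With x = fraction of Jq-133 (so Jq-135 is 1 − x):
132.914·x + 134.922·(1 − x) = 134.201
(132.914 − 134.922)·x = 134.201 − 134.922
x = -0.721 / -2.008 = 0.35906 → 35.906% Jq-133, 64.094% Jq-135.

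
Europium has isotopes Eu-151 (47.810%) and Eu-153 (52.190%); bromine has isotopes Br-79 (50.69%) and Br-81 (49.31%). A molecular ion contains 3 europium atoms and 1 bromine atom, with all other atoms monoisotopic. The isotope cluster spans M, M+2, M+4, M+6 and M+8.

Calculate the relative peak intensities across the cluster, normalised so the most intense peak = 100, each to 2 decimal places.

Europium pattern (n=3): 0.10928391 : 0.3578871 : 0.39067407 : 0.14215492
Bromine pattern (n=1): 0.5069 : 0.4931
Convolve the two distributions (both contribute in 2-u steps):
  M: 0.10928391×0.5069 = 0.055396
  M+2: 0.10928391×0.4931 + 0.3578871×0.5069 = 0.235301
  M+4: 0.3578871×0.4931 + 0.39067407×0.5069 = 0.374507
  M+6: 0.39067407×0.4931 + 0.14215492×0.5069 = 0.264700
  M+8: 0.14215492×0.4931 = 0.070097
Scale to base peak (0.374507) = 100: 14.79 : 62.83 : 100.00 : 70.68 : 18.72

14.79 : 62.83 : 100.00 : 70.68 : 18.72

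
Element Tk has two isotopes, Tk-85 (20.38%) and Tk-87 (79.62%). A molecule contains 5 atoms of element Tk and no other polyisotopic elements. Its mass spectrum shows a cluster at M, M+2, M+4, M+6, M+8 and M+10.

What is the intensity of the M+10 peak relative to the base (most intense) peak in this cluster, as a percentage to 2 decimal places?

78.14%

Term probabilities: M 0.0004, M+2 0.0069, M+4 0.0537, M+6 0.2096, M+8 0.4095, M+10 0.3200. Base peak = M+8.
P(M+8) = C(5,4) × 0.2038^1 × 0.7962^4 = 5 × 0.2038 × 0.40187287 = 0.409508 (base)
P(M+10) = C(5,5) × 0.2038^0 × 0.7962^5 = 1 × 1.0000 × 0.31997118 = 0.319971
Relative intensity = 0.319971 / 0.409508 × 100 = 78.14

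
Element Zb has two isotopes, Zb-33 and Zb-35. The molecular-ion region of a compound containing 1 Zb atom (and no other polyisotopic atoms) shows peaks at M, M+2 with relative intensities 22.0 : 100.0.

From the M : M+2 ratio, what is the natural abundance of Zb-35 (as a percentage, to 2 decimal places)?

If p is the fraction of Zb that is Zb-33, then I(M+2)/I(M) = [C(1,1)·p^0·(1−p)] / p^1 = 1·(1−p)/p = 100.0/22.0 = 4.5455
(1−p)/p = 4.5455/1 = 4.5455  ⇒  p = 1/(1 + 4.5455) = 0.1803
Zb-33: 18.03%, Zb-35: 81.97%.

81.97%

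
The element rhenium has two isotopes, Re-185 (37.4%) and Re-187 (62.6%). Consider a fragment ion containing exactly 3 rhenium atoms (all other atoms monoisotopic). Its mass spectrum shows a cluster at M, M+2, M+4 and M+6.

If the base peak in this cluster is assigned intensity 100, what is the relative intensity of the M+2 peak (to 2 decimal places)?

59.74

(0.374 + 0.626)^3 gives M 0.0523, M+2 0.2627, M+4 0.4397, M+6 0.2453; the largest is M+4.
P(M+4) = C(3,2) × 0.374^1 × 0.626^2 = 3 × 0.3740 × 0.391876 = 0.439685 (base)
P(M+2) = C(3,1) × 0.374^2 × 0.626^1 = 3 × 0.139876 × 0.6260 = 0.262687
Relative intensity = 0.262687 / 0.439685 × 100 = 59.74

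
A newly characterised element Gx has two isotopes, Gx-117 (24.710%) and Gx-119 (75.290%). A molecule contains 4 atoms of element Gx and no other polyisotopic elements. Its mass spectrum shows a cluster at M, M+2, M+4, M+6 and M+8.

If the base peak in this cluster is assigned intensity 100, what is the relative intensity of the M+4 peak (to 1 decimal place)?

Term probabilities: M 0.0037, M+2 0.0454, M+4 0.2077, M+6 0.4218, M+8 0.3213. Base peak = M+6.
P(M+6) = C(4,3) × 0.24710^1 × 0.75290^3 = 4 × 0.2471 × 0.4267877 = 0.421837 (base)
P(M+4) = C(4,2) × 0.24710^2 × 0.75290^2 = 6 × 0.06105841 × 0.56685841 = 0.207669
Relative intensity = 0.207669 / 0.421837 × 100 = 49.2

49.2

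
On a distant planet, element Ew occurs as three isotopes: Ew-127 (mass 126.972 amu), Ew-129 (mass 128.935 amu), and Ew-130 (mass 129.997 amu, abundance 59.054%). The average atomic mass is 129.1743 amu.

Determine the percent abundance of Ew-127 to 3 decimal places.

19.758%

The remaining 40.946% is split between Ew-127 (fraction x) and Ew-129 (fraction 0.40946 − x).
Substituting: 126.972x + 128.935(0.40946 − x) = 52.40587162
(126.972 − 128.935)x = -0.38785348  ⇒  x = 0.19758, y = 0.21188
Ew-127: 19.758%, Ew-129: 21.188%.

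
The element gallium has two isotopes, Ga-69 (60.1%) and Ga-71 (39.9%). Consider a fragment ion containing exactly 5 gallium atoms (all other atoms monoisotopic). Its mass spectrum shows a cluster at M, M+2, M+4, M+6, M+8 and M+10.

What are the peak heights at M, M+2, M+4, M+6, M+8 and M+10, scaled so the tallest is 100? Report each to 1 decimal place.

Each Ga atom is independently Ga-69 (p = 0.601) or Ga-71 (q = 0.399); the cluster is the binomial expansion (p + q)^5.
P(M) = 0.601^5 = 0.078410
P(M+2) = 5 × 0.601^4 × 0.399^1 = 0.260280
P(M+4) = 10 × 0.601^3 × 0.399^2 = 0.345596
P(M+6) = 10 × 0.601^2 × 0.399^3 = 0.229439
P(M+8) = 5 × 0.601^1 × 0.399^4 = 0.076162
P(M+10) = 0.399^5 = 0.010113
The M+4 peak is largest (0.345596); scaling to 100 gives 22.7 : 75.3 : 100.0 : 66.4 : 22.0 : 2.9.

22.7 : 75.3 : 100.0 : 66.4 : 22.0 : 2.9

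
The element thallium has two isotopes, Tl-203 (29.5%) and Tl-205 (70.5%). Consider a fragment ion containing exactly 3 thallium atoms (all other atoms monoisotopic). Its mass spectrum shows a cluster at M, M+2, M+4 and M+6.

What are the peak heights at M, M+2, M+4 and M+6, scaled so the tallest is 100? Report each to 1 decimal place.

Expanding (0.295 + 0.705)^3:
P(M) = 0.295^3 = 0.025672
P(M+2) = 3 × 0.295^2 × 0.705^1 = 0.184058
P(M+4) = 3 × 0.295^1 × 0.705^2 = 0.439867
P(M+6) = 0.705^3 = 0.350403
The M+4 peak is largest (0.439867); scaling to 100 gives 5.8 : 41.8 : 100.0 : 79.7.

5.8 : 41.8 : 100.0 : 79.7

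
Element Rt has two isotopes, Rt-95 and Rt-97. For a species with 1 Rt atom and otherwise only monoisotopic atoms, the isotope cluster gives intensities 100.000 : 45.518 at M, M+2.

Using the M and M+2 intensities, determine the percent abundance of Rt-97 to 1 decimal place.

If p is the fraction of Rt that is Rt-95, then I(M+2)/I(M) = [C(1,1)·p^0·(1−p)] / p^1 = 1·(1−p)/p = 45.518/100.000 = 0.4552
(1−p)/p = 0.4552/1 = 0.4552  ⇒  p = 1/(1 + 0.4552) = 0.6872
Rt-95: 68.7%, Rt-97: 31.3%.

31.3%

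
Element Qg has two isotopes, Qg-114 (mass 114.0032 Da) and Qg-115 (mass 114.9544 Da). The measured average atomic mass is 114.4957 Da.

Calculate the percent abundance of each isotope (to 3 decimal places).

Writing the weighted mean with unknown fraction x of Qg-114:
114.0032·x + 114.9544·(1 − x) = 114.4957
(114.0032 − 114.9544)·x = 114.4957 − 114.9544
x = -0.4587 / -0.9512 = 0.48223 → 48.223% Qg-114, 51.777% Qg-115.

Qg-114: 48.223%, Qg-115: 51.777%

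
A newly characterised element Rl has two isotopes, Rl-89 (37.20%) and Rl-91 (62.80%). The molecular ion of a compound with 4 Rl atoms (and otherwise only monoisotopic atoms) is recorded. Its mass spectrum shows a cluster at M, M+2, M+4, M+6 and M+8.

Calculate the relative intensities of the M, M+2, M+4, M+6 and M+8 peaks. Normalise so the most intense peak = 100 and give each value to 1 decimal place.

The 4 Rl atoms are independent, so intensities follow the terms of (0.3720 + 0.6280)^4.
P(M) = 0.3720^4 = 0.019150
P(M+2) = 4 × 0.3720^3 × 0.6280^1 = 0.129315
P(M+4) = 6 × 0.3720^2 × 0.6280^2 = 0.327459
P(M+6) = 4 × 0.3720^1 × 0.6280^3 = 0.368538
P(M+8) = 0.6280^4 = 0.155539
The M+6 peak is largest (0.368538); scaling to 100 gives 5.2 : 35.1 : 88.9 : 100.0 : 42.2.

5.2 : 35.1 : 88.9 : 100.0 : 42.2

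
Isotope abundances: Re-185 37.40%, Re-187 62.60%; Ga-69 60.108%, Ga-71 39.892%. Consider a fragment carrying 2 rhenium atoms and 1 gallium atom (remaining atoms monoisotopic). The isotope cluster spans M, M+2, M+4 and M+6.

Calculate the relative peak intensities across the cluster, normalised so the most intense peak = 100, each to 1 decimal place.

19.9 : 79.9 : 100.0 : 37.0

Rhenium pattern (n=2): 0.139876 : 0.468248 : 0.391876
Gallium pattern (n=1): 0.60108 : 0.39892
Convolve the two distributions (both contribute in 2-u steps):
  M: 0.139876×0.60108 = 0.084077
  M+2: 0.139876×0.39892 + 0.468248×0.60108 = 0.337254
  M+4: 0.468248×0.39892 + 0.391876×0.60108 = 0.422342
  M+6: 0.391876×0.39892 = 0.156327
Scale to base peak (0.422342) = 100: 19.9 : 79.9 : 100.0 : 37.0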